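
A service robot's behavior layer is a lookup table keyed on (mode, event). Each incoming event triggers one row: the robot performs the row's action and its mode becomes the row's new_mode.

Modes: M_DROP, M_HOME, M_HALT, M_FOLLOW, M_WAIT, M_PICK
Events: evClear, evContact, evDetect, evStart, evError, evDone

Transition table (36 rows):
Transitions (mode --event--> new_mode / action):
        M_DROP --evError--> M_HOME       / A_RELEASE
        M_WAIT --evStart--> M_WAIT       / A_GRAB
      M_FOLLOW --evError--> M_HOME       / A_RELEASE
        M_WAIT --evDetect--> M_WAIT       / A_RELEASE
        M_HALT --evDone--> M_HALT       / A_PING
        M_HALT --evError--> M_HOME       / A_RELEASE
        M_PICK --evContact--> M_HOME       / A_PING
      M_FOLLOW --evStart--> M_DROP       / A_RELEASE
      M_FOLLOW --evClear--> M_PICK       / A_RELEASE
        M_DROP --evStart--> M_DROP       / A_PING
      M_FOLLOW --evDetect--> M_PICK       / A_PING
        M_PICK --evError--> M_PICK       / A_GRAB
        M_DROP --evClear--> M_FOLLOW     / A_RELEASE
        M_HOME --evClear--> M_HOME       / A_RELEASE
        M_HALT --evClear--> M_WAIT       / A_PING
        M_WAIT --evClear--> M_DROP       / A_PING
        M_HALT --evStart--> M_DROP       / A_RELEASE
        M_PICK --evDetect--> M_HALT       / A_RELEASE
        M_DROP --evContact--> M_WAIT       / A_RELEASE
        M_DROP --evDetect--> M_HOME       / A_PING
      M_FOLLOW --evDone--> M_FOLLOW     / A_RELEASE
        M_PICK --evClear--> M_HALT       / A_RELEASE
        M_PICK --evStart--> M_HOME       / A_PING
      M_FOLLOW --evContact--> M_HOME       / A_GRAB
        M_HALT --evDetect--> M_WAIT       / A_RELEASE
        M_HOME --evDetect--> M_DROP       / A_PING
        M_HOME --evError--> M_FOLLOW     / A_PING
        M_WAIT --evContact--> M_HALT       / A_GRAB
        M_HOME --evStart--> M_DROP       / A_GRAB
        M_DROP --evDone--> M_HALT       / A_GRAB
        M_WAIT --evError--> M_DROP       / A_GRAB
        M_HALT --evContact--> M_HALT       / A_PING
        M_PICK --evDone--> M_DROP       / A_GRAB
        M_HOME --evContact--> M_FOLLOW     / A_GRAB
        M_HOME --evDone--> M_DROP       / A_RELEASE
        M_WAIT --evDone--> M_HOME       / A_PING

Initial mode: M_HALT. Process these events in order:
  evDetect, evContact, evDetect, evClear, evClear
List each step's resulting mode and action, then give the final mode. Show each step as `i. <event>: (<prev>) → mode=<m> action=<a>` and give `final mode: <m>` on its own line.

1. evDetect: (M_HALT) → mode=M_WAIT action=A_RELEASE
2. evContact: (M_WAIT) → mode=M_HALT action=A_GRAB
3. evDetect: (M_HALT) → mode=M_WAIT action=A_RELEASE
4. evClear: (M_WAIT) → mode=M_DROP action=A_PING
5. evClear: (M_DROP) → mode=M_FOLLOW action=A_RELEASE

final mode: M_FOLLOW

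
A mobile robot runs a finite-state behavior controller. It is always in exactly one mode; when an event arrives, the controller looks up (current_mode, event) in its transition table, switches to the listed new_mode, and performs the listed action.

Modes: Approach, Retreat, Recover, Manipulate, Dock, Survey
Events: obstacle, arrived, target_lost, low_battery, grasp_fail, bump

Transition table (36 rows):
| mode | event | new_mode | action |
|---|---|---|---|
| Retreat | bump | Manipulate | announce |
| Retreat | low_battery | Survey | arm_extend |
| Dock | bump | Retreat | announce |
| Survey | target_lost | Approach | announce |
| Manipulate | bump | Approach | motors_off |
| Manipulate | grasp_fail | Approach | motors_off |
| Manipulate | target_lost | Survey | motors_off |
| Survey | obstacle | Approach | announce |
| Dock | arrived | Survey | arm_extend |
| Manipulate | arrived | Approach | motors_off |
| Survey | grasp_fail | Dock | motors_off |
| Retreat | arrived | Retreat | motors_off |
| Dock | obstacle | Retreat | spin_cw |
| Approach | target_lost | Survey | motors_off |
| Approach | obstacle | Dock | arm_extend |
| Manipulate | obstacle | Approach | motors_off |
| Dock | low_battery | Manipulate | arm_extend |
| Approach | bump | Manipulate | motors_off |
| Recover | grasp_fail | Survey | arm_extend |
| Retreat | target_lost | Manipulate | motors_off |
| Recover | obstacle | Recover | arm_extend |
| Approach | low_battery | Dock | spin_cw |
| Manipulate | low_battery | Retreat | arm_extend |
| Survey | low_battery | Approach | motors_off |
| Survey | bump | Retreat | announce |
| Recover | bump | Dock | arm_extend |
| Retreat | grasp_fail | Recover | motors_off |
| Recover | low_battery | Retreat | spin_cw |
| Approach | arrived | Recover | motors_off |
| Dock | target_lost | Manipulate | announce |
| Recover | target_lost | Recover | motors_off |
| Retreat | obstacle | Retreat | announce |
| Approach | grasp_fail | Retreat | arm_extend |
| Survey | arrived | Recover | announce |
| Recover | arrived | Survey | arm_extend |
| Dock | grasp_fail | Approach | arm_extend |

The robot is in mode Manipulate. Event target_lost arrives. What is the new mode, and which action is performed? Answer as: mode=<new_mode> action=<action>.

mode=Survey action=motors_off

current mode = Manipulate; filter table to that mode:
  (Manipulate, bump) → (Approach, motors_off)
  (Manipulate, grasp_fail) → (Approach, motors_off)
  (Manipulate, target_lost) → (Survey, motors_off)  ← event matches
  (Manipulate, arrived) → (Approach, motors_off)
  (Manipulate, obstacle) → (Approach, motors_off)
  (Manipulate, low_battery) → (Retreat, arm_extend)
event = target_lost selects (Survey, motors_off)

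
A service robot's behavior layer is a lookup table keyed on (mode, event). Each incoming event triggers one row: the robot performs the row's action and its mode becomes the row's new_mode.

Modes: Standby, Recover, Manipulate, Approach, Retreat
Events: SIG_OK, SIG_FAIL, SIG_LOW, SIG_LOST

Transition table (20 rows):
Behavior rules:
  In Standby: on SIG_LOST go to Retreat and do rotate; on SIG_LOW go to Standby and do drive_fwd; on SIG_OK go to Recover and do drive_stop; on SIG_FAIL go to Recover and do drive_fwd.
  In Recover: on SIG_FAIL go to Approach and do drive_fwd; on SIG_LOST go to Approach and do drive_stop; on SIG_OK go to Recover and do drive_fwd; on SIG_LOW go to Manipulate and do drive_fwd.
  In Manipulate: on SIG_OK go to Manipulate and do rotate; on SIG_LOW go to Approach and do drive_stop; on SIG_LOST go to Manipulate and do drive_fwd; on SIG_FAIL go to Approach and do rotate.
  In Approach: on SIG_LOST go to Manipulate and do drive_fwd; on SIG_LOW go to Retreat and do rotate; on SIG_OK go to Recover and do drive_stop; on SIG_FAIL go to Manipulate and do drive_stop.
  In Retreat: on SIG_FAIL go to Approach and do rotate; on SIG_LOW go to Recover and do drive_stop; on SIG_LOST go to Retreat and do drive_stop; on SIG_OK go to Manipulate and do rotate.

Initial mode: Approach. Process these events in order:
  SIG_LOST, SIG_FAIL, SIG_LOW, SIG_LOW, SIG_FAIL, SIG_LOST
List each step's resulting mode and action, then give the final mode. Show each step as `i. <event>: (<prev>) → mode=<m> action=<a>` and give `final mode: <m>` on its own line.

1. SIG_LOST: (Approach) → mode=Manipulate action=drive_fwd
2. SIG_FAIL: (Manipulate) → mode=Approach action=rotate
3. SIG_LOW: (Approach) → mode=Retreat action=rotate
4. SIG_LOW: (Retreat) → mode=Recover action=drive_stop
5. SIG_FAIL: (Recover) → mode=Approach action=drive_fwd
6. SIG_LOST: (Approach) → mode=Manipulate action=drive_fwd

final mode: Manipulate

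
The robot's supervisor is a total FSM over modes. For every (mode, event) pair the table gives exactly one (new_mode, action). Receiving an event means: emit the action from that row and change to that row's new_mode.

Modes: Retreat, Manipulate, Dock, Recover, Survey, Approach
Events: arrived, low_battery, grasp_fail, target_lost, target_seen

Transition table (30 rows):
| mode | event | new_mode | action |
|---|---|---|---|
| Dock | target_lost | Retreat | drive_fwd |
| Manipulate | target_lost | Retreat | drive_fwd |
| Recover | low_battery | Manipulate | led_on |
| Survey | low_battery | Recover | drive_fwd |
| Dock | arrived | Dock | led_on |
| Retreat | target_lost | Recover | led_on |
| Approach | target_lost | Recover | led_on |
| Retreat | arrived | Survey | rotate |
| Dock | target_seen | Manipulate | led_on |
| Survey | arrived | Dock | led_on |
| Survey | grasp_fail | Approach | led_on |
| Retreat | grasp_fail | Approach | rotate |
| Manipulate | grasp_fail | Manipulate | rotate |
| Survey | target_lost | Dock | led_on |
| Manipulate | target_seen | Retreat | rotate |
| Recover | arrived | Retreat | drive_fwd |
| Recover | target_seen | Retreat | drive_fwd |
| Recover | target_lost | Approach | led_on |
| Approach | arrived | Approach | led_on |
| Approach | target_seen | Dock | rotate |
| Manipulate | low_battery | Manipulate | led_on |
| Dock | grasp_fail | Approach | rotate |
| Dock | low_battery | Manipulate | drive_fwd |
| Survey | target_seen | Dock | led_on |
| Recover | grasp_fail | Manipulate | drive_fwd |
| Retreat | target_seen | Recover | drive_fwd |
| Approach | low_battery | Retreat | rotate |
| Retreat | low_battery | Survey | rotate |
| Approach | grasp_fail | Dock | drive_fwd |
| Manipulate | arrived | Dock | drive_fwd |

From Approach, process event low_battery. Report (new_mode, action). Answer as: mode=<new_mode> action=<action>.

current mode = Approach; filter table to that mode:
  (Approach, target_lost) → (Recover, led_on)
  (Approach, arrived) → (Approach, led_on)
  (Approach, target_seen) → (Dock, rotate)
  (Approach, low_battery) → (Retreat, rotate)  ← event matches
  (Approach, grasp_fail) → (Dock, drive_fwd)
event = low_battery selects (Retreat, rotate)

mode=Retreat action=rotate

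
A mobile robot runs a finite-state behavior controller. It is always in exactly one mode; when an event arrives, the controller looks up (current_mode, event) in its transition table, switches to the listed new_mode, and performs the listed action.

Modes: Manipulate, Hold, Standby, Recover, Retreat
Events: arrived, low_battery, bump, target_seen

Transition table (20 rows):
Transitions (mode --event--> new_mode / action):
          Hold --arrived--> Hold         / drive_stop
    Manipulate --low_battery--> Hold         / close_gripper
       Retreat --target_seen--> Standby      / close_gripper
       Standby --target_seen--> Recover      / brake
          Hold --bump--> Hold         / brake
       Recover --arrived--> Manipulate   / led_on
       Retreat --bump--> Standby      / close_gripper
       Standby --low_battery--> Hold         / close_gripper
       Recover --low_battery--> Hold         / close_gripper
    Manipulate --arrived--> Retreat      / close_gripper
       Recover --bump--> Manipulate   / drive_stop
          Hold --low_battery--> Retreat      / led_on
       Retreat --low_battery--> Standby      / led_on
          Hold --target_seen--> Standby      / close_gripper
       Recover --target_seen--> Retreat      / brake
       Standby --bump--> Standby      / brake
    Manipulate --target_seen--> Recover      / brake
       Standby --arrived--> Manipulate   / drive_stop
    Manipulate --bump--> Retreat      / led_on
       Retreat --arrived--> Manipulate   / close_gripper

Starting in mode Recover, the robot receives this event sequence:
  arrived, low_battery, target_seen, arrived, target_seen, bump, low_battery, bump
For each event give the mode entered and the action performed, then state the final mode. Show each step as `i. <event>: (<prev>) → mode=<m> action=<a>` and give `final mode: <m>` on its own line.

1. arrived: (Recover) → mode=Manipulate action=led_on
2. low_battery: (Manipulate) → mode=Hold action=close_gripper
3. target_seen: (Hold) → mode=Standby action=close_gripper
4. arrived: (Standby) → mode=Manipulate action=drive_stop
5. target_seen: (Manipulate) → mode=Recover action=brake
6. bump: (Recover) → mode=Manipulate action=drive_stop
7. low_battery: (Manipulate) → mode=Hold action=close_gripper
8. bump: (Hold) → mode=Hold action=brake

final mode: Hold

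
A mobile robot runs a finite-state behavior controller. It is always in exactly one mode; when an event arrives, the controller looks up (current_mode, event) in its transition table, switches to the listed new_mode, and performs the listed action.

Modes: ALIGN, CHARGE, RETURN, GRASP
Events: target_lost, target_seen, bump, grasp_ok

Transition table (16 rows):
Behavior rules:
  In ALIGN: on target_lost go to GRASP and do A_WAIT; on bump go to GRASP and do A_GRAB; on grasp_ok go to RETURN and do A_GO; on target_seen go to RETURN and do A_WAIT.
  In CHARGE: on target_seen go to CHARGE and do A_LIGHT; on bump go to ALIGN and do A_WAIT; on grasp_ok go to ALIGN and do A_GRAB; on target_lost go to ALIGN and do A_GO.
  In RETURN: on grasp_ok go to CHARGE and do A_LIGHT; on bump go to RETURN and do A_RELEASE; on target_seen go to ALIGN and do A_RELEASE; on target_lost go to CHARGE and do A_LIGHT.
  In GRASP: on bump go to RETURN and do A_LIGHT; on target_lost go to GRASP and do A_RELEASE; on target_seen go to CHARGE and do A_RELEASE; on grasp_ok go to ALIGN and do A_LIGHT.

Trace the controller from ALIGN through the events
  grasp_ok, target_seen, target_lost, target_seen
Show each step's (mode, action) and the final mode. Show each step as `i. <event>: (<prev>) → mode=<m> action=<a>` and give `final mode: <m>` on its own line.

1. grasp_ok: (ALIGN) → mode=RETURN action=A_GO
2. target_seen: (RETURN) → mode=ALIGN action=A_RELEASE
3. target_lost: (ALIGN) → mode=GRASP action=A_WAIT
4. target_seen: (GRASP) → mode=CHARGE action=A_RELEASE

final mode: CHARGE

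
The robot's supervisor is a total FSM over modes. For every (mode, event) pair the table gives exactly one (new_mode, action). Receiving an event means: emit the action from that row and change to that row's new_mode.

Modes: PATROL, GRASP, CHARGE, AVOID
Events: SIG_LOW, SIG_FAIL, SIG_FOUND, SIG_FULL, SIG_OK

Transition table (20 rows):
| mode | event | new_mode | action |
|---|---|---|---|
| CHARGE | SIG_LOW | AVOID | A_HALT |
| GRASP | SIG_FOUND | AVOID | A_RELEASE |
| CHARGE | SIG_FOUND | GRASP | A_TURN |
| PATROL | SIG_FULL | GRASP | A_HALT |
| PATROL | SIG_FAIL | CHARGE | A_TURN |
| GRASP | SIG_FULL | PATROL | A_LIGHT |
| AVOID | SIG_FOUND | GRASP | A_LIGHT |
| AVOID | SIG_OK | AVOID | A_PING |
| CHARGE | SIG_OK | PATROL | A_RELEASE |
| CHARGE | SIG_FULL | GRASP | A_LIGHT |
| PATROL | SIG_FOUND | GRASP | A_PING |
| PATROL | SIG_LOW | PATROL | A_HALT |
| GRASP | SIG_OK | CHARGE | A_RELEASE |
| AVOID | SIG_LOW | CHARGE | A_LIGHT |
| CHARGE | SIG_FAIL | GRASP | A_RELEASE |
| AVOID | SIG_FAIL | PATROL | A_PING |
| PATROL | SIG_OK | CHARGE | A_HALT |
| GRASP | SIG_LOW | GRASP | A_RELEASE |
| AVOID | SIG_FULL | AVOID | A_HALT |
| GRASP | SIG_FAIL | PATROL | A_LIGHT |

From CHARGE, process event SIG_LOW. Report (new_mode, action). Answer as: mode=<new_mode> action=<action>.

current mode = CHARGE; filter table to that mode:
  (CHARGE, SIG_LOW) → (AVOID, A_HALT)  ← event matches
  (CHARGE, SIG_FOUND) → (GRASP, A_TURN)
  (CHARGE, SIG_OK) → (PATROL, A_RELEASE)
  (CHARGE, SIG_FULL) → (GRASP, A_LIGHT)
  (CHARGE, SIG_FAIL) → (GRASP, A_RELEASE)
event = SIG_LOW selects (AVOID, A_HALT)

mode=AVOID action=A_HALT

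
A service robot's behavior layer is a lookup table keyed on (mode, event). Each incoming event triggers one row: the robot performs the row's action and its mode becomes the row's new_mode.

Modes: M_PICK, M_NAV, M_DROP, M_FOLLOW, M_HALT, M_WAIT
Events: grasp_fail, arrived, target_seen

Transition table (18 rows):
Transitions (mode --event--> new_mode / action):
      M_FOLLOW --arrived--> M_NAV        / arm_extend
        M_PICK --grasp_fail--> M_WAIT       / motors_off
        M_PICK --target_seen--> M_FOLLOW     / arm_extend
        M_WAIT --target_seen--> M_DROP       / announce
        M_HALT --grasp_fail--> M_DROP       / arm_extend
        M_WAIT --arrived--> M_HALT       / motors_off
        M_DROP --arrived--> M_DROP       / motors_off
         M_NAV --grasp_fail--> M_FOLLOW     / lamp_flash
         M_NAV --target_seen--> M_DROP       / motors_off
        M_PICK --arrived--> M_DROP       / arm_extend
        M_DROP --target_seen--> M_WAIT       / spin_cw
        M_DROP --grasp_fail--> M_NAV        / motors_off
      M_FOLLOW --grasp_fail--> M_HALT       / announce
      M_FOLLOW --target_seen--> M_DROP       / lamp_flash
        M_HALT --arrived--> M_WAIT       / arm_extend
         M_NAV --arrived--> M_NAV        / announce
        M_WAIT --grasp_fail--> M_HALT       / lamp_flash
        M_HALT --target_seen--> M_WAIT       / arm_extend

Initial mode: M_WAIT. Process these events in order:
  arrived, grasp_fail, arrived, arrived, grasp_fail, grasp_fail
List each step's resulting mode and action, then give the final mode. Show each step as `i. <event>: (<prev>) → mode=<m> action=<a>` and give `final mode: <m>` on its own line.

final mode: M_FOLLOW

1. arrived: (M_WAIT) → mode=M_HALT action=motors_off
2. grasp_fail: (M_HALT) → mode=M_DROP action=arm_extend
3. arrived: (M_DROP) → mode=M_DROP action=motors_off
4. arrived: (M_DROP) → mode=M_DROP action=motors_off
5. grasp_fail: (M_DROP) → mode=M_NAV action=motors_off
6. grasp_fail: (M_NAV) → mode=M_FOLLOW action=lamp_flash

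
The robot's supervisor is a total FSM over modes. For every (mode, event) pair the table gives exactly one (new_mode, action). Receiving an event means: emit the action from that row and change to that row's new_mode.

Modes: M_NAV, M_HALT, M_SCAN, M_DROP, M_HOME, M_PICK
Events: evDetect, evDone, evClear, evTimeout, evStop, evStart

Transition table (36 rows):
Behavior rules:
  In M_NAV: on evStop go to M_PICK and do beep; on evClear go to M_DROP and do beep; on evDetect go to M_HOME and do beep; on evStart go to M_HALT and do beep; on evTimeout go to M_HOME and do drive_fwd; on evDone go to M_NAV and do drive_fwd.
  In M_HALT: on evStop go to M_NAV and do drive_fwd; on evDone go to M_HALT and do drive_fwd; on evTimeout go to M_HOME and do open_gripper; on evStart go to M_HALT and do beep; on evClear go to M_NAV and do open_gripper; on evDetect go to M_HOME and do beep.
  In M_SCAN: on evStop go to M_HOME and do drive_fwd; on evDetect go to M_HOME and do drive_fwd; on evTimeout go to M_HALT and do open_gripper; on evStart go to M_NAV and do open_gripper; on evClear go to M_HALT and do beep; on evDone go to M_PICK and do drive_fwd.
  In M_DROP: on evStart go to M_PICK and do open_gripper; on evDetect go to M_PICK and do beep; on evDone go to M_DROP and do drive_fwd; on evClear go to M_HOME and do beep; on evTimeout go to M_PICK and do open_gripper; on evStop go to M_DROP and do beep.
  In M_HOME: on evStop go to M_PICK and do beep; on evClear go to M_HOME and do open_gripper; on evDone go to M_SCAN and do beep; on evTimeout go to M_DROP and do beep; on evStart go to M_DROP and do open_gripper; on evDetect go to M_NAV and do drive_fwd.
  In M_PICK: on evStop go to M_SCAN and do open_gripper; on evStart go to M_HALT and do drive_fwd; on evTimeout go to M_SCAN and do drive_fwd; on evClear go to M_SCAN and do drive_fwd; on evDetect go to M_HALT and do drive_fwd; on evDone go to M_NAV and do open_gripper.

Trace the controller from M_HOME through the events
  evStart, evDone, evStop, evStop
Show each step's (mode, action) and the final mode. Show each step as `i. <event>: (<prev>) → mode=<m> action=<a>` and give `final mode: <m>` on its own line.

final mode: M_DROP

1. evStart: (M_HOME) → mode=M_DROP action=open_gripper
2. evDone: (M_DROP) → mode=M_DROP action=drive_fwd
3. evStop: (M_DROP) → mode=M_DROP action=beep
4. evStop: (M_DROP) → mode=M_DROP action=beep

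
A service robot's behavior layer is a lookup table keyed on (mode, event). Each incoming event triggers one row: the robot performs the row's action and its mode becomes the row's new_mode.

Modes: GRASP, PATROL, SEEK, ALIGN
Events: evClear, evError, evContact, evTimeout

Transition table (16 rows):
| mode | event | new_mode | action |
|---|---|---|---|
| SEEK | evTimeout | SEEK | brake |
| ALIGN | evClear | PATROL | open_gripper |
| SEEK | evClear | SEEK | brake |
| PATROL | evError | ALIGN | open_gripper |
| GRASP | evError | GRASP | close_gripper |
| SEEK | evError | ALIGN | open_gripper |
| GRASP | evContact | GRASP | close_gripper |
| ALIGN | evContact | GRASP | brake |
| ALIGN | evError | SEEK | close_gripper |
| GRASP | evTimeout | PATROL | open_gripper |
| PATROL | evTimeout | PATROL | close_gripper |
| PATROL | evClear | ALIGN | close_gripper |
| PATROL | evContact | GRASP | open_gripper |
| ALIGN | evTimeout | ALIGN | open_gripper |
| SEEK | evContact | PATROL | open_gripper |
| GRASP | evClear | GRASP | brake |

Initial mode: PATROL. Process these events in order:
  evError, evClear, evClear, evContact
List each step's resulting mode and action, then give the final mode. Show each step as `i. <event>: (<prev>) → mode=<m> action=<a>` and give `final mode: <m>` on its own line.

1. evError: (PATROL) → mode=ALIGN action=open_gripper
2. evClear: (ALIGN) → mode=PATROL action=open_gripper
3. evClear: (PATROL) → mode=ALIGN action=close_gripper
4. evContact: (ALIGN) → mode=GRASP action=brake

final mode: GRASP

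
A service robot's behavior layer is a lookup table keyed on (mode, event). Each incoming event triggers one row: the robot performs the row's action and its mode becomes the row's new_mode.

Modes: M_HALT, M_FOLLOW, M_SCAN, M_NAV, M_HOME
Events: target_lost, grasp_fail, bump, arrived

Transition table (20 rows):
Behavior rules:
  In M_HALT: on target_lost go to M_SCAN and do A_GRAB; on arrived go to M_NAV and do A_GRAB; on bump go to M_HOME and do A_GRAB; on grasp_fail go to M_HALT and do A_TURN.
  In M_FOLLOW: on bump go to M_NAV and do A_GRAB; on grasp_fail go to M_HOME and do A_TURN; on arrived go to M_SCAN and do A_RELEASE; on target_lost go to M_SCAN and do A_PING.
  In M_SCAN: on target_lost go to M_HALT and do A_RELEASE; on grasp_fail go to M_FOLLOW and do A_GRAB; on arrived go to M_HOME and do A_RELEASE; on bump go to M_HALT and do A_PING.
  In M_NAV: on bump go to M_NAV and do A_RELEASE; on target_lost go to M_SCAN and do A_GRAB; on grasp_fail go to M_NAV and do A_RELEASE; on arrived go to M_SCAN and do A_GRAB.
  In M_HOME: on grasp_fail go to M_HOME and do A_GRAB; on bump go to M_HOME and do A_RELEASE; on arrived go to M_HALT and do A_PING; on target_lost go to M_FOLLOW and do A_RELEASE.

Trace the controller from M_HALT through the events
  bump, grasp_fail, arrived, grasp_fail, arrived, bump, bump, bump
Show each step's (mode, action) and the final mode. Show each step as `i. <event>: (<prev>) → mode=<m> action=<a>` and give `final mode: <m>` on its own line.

final mode: M_NAV

1. bump: (M_HALT) → mode=M_HOME action=A_GRAB
2. grasp_fail: (M_HOME) → mode=M_HOME action=A_GRAB
3. arrived: (M_HOME) → mode=M_HALT action=A_PING
4. grasp_fail: (M_HALT) → mode=M_HALT action=A_TURN
5. arrived: (M_HALT) → mode=M_NAV action=A_GRAB
6. bump: (M_NAV) → mode=M_NAV action=A_RELEASE
7. bump: (M_NAV) → mode=M_NAV action=A_RELEASE
8. bump: (M_NAV) → mode=M_NAV action=A_RELEASE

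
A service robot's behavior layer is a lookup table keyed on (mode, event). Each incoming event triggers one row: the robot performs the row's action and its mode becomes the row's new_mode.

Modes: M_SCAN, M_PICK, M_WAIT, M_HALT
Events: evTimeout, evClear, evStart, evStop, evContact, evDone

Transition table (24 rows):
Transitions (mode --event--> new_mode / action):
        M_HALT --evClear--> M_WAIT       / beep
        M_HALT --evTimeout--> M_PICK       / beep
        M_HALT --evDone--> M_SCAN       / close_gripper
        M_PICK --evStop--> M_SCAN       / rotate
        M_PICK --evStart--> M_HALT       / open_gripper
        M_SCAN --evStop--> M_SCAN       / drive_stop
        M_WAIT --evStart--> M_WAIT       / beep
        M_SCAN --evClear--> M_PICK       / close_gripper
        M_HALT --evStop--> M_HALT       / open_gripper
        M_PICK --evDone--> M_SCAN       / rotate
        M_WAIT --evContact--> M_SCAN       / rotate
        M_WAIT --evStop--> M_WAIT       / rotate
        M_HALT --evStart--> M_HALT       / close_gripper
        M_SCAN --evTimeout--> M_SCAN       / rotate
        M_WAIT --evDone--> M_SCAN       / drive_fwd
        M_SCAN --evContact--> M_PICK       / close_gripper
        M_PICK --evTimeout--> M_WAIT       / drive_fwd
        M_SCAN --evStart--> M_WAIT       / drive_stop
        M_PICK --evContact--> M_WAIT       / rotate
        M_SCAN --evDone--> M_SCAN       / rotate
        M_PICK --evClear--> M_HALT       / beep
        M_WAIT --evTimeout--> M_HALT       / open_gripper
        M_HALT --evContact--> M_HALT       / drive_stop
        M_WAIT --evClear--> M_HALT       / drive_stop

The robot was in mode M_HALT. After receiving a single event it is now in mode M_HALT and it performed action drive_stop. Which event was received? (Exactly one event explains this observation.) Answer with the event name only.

try evTimeout: (M_HALT, evTimeout) → (M_PICK, beep)
try evClear: (M_HALT, evClear) → (M_WAIT, beep)
try evStart: (M_HALT, evStart) → (M_HALT, close_gripper)
try evStop: (M_HALT, evStop) → (M_HALT, open_gripper)
try evContact: (M_HALT, evContact) → (M_HALT, drive_stop)  ← matches
try evDone: (M_HALT, evDone) → (M_SCAN, close_gripper)

evContact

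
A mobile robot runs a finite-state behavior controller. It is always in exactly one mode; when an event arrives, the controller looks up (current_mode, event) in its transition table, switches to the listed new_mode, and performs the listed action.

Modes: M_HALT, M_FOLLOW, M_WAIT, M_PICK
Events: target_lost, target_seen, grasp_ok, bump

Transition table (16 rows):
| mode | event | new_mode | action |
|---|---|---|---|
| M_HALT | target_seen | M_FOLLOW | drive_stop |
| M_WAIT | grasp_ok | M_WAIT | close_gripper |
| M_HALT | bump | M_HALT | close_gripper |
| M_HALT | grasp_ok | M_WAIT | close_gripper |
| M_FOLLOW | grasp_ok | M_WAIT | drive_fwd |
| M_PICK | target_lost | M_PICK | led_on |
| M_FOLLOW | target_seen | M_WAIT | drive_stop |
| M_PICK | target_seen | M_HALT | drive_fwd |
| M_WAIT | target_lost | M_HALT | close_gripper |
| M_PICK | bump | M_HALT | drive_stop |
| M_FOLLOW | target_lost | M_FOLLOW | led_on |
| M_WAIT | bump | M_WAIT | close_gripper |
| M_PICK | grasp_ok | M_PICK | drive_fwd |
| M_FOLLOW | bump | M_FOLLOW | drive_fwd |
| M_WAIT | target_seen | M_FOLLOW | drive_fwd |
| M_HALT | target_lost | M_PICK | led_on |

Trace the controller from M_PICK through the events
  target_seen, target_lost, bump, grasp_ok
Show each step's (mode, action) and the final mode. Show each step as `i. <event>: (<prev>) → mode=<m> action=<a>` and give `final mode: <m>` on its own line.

final mode: M_WAIT

1. target_seen: (M_PICK) → mode=M_HALT action=drive_fwd
2. target_lost: (M_HALT) → mode=M_PICK action=led_on
3. bump: (M_PICK) → mode=M_HALT action=drive_stop
4. grasp_ok: (M_HALT) → mode=M_WAIT action=close_gripper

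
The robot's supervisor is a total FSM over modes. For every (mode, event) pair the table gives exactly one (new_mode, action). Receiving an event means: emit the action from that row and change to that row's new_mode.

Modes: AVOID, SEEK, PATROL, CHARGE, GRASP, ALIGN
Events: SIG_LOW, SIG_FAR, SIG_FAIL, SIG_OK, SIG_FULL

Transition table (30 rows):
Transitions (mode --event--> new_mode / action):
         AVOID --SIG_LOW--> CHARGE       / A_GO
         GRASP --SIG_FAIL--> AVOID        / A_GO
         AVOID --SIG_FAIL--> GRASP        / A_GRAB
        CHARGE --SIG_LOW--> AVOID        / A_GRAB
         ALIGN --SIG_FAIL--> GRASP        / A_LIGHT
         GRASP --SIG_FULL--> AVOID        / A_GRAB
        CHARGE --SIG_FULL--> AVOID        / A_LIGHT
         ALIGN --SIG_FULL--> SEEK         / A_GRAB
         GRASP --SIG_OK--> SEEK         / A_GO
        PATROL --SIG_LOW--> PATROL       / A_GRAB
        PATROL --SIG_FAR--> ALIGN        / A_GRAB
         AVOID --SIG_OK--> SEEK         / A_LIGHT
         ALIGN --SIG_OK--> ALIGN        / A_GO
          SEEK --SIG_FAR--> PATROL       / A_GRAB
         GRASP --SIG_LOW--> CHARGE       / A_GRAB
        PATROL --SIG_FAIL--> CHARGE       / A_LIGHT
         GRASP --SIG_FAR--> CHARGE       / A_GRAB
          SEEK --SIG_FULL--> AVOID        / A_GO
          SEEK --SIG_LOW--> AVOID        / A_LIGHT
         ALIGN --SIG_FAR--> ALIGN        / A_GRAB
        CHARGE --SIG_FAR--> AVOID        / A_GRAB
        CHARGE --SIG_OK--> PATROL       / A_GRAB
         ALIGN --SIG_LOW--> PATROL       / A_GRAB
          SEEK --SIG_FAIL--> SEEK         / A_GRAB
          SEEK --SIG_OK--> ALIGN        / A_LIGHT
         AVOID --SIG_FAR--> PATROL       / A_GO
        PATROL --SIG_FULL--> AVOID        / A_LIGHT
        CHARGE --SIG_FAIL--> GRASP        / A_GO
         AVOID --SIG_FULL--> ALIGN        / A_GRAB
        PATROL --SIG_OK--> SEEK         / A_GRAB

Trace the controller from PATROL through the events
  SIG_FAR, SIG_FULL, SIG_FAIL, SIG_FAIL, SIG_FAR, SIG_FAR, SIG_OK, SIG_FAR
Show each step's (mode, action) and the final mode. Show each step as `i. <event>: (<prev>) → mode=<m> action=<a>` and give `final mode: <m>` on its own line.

final mode: ALIGN

1. SIG_FAR: (PATROL) → mode=ALIGN action=A_GRAB
2. SIG_FULL: (ALIGN) → mode=SEEK action=A_GRAB
3. SIG_FAIL: (SEEK) → mode=SEEK action=A_GRAB
4. SIG_FAIL: (SEEK) → mode=SEEK action=A_GRAB
5. SIG_FAR: (SEEK) → mode=PATROL action=A_GRAB
6. SIG_FAR: (PATROL) → mode=ALIGN action=A_GRAB
7. SIG_OK: (ALIGN) → mode=ALIGN action=A_GO
8. SIG_FAR: (ALIGN) → mode=ALIGN action=A_GRAB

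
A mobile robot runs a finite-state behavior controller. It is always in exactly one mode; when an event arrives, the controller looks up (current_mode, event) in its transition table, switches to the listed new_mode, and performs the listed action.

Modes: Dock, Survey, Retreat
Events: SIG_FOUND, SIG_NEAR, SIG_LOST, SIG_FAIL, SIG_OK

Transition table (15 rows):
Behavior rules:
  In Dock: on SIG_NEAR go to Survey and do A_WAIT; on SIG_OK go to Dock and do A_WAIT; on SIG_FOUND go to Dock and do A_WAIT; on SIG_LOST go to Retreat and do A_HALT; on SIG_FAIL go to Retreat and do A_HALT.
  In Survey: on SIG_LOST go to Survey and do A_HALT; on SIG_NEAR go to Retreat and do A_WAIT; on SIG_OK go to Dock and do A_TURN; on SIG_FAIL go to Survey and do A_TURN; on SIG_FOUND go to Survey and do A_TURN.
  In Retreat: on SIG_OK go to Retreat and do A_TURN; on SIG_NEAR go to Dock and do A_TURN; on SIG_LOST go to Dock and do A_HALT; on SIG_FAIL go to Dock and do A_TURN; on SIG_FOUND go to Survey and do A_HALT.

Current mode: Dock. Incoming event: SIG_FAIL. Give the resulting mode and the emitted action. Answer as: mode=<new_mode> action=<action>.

current mode = Dock; filter table to that mode:
  (Dock, SIG_NEAR) → (Survey, A_WAIT)
  (Dock, SIG_OK) → (Dock, A_WAIT)
  (Dock, SIG_FOUND) → (Dock, A_WAIT)
  (Dock, SIG_LOST) → (Retreat, A_HALT)
  (Dock, SIG_FAIL) → (Retreat, A_HALT)  ← event matches
event = SIG_FAIL selects (Retreat, A_HALT)

mode=Retreat action=A_HALT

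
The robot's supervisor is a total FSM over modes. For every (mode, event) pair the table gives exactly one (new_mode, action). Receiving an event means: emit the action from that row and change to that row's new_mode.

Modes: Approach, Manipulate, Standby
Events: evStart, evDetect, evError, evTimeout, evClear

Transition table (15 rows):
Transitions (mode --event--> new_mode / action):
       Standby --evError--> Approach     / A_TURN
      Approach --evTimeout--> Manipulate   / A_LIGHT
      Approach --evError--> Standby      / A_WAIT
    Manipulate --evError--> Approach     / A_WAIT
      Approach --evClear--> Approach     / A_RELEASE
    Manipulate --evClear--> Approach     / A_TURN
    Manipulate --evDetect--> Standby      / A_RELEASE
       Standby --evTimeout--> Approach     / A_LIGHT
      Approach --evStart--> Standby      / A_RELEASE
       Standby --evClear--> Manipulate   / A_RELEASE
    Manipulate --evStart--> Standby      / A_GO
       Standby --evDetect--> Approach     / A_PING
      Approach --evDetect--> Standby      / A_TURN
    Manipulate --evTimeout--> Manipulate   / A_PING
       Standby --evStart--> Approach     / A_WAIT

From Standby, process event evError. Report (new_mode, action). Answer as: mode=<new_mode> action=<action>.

current mode = Standby; filter table to that mode:
  (Standby, evError) → (Approach, A_TURN)  ← event matches
  (Standby, evTimeout) → (Approach, A_LIGHT)
  (Standby, evClear) → (Manipulate, A_RELEASE)
  (Standby, evDetect) → (Approach, A_PING)
  (Standby, evStart) → (Approach, A_WAIT)
event = evError selects (Approach, A_TURN)

mode=Approach action=A_TURN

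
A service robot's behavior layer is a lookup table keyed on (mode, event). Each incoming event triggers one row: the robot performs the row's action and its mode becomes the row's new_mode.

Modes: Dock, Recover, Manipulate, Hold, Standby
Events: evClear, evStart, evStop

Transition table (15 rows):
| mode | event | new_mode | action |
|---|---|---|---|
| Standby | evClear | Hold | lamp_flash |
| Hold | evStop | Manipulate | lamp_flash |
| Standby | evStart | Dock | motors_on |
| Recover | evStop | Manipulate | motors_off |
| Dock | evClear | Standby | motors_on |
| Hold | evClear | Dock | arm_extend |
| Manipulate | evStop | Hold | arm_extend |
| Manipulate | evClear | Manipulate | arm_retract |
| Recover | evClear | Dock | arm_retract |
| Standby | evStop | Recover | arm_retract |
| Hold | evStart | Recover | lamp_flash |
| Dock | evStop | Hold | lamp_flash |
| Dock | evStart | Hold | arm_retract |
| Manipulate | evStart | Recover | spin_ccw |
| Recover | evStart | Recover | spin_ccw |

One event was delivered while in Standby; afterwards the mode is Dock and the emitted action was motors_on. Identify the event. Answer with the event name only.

try evClear: (Standby, evClear) → (Hold, lamp_flash)
try evStart: (Standby, evStart) → (Dock, motors_on)  ← matches
try evStop: (Standby, evStop) → (Recover, arm_retract)

evStart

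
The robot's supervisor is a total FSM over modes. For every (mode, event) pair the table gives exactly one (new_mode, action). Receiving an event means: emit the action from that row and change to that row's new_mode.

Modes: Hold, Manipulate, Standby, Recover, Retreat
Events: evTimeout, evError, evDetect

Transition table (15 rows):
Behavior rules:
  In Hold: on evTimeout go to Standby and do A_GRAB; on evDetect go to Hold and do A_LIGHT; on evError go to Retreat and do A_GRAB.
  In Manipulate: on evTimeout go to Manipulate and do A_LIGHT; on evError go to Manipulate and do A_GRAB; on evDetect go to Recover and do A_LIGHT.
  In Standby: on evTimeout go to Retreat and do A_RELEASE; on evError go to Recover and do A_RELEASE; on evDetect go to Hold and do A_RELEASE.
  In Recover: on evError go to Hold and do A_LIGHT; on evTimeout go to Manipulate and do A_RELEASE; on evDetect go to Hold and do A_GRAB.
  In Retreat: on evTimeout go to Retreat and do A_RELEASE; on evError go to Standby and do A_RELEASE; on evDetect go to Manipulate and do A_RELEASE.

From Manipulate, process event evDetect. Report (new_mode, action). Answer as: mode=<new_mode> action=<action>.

current mode = Manipulate; filter table to that mode:
  (Manipulate, evTimeout) → (Manipulate, A_LIGHT)
  (Manipulate, evError) → (Manipulate, A_GRAB)
  (Manipulate, evDetect) → (Recover, A_LIGHT)  ← event matches
event = evDetect selects (Recover, A_LIGHT)

mode=Recover action=A_LIGHT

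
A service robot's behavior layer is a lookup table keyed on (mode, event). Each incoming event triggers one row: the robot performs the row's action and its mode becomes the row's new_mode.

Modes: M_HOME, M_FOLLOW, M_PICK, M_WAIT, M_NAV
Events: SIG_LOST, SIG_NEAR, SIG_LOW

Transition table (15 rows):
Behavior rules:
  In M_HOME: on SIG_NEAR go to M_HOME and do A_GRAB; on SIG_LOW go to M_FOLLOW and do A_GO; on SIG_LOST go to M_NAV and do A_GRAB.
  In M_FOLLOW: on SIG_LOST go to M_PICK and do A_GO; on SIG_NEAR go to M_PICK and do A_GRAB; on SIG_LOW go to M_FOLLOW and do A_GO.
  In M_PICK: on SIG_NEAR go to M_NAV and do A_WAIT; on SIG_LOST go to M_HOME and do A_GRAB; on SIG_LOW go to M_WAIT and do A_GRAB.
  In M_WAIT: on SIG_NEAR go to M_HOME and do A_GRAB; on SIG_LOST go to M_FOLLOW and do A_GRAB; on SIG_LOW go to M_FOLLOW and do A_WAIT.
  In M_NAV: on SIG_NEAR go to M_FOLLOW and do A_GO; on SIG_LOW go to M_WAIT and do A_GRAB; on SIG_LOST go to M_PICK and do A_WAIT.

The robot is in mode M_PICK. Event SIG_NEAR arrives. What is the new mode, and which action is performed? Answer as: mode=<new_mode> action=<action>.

mode=M_NAV action=A_WAIT

current mode = M_PICK; filter table to that mode:
  (M_PICK, SIG_NEAR) → (M_NAV, A_WAIT)  ← event matches
  (M_PICK, SIG_LOST) → (M_HOME, A_GRAB)
  (M_PICK, SIG_LOW) → (M_WAIT, A_GRAB)
event = SIG_NEAR selects (M_NAV, A_WAIT)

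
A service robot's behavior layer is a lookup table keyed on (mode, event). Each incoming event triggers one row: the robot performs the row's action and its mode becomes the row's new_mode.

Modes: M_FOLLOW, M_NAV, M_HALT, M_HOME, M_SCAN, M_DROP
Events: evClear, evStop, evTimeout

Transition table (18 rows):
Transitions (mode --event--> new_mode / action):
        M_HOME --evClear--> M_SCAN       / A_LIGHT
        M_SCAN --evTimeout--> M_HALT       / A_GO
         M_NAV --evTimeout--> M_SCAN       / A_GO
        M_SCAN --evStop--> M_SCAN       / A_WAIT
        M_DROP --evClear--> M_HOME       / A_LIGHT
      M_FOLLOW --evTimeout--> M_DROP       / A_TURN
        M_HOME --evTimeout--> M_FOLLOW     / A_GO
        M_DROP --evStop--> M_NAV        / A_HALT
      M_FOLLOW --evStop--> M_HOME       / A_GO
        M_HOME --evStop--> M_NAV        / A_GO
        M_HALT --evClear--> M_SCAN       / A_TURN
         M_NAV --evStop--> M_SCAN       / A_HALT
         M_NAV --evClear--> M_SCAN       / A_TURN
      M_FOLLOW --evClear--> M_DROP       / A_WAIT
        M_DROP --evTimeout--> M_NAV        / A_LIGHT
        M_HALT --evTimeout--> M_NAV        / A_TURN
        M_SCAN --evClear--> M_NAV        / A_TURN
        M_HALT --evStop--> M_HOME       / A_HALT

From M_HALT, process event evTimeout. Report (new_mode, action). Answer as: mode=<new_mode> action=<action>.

mode=M_NAV action=A_TURN

current mode = M_HALT; filter table to that mode:
  (M_HALT, evClear) → (M_SCAN, A_TURN)
  (M_HALT, evTimeout) → (M_NAV, A_TURN)  ← event matches
  (M_HALT, evStop) → (M_HOME, A_HALT)
event = evTimeout selects (M_NAV, A_TURN)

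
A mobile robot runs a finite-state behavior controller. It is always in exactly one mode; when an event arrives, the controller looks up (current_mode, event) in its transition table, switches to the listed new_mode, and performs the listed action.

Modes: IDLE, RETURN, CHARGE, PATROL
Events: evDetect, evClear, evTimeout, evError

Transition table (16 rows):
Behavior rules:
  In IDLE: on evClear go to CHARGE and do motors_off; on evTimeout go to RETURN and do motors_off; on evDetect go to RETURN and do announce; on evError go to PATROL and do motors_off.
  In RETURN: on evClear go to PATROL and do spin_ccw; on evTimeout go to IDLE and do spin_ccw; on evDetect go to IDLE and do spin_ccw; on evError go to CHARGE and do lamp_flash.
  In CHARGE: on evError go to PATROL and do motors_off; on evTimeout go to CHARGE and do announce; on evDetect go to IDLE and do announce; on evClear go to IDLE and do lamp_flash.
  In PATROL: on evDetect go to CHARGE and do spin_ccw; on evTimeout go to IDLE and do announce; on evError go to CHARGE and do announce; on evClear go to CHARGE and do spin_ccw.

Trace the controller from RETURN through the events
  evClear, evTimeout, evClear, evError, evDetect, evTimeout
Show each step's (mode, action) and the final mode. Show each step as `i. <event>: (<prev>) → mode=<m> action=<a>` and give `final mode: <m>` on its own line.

final mode: CHARGE

1. evClear: (RETURN) → mode=PATROL action=spin_ccw
2. evTimeout: (PATROL) → mode=IDLE action=announce
3. evClear: (IDLE) → mode=CHARGE action=motors_off
4. evError: (CHARGE) → mode=PATROL action=motors_off
5. evDetect: (PATROL) → mode=CHARGE action=spin_ccw
6. evTimeout: (CHARGE) → mode=CHARGE action=announce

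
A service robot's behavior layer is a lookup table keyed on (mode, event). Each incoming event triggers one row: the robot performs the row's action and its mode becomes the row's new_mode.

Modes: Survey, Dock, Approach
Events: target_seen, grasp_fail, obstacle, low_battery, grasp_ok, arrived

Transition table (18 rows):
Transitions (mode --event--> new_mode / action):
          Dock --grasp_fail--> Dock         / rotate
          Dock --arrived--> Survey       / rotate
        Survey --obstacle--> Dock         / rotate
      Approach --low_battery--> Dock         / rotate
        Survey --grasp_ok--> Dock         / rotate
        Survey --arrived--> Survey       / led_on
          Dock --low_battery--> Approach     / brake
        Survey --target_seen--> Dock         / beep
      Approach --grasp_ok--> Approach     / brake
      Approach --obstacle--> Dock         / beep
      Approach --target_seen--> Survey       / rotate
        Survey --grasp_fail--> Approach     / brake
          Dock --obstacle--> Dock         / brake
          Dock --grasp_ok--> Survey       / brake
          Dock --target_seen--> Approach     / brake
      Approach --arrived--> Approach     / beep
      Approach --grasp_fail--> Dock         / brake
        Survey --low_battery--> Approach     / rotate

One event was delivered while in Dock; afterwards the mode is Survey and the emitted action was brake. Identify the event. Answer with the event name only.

grasp_ok

try target_seen: (Dock, target_seen) → (Approach, brake)
try grasp_fail: (Dock, grasp_fail) → (Dock, rotate)
try obstacle: (Dock, obstacle) → (Dock, brake)
try low_battery: (Dock, low_battery) → (Approach, brake)
try grasp_ok: (Dock, grasp_ok) → (Survey, brake)  ← matches
try arrived: (Dock, arrived) → (Survey, rotate)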